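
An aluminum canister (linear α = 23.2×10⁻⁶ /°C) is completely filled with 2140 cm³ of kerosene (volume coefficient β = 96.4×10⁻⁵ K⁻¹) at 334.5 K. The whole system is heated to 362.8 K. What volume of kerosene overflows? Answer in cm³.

The canister also expands: β_container ≈ 3α = 6.96×10⁻⁵ /K
Net overflow = V₀(β_liq − 3α_cont)ΔT
β − 3α = 9.64×10⁻⁴ − 6.96×10⁻⁵ = 8.944×10⁻⁴ /K; ΔT = 28.3 K
ΔV = 2140 × 8.944×10⁻⁴ × 28.3 = 54.2 cm³

54.2 cm³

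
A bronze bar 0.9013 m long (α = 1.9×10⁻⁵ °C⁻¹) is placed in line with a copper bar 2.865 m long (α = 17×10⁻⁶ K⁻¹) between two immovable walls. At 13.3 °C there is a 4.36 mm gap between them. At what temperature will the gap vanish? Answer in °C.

Gap closes when ΔL₁ + ΔL₂ = 4.36 mm = 4.36×10⁻³ m
(α₁L₁ + α₂L₂)ΔT = g
α₁L₁ + α₂L₂ = 1.9×10⁻⁵×0.9013 + 17×10⁻⁶×2.865 = 6.58297×10⁻⁵ m/K
ΔT = 4.36×10⁻³ / 6.58297×10⁻⁵ = 66.232 K
T = 13.3 + 66.232 = 79.532 °C

T = 79.5 °C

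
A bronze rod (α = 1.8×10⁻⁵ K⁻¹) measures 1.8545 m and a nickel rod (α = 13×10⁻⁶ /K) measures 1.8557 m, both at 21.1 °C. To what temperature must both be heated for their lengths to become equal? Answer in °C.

Equal length when α₁L₁ΔT − α₂L₂ΔT = L₂ − L₁ = 1.20×10⁻³ m
α₁L₁ = 3.3381×10⁻⁵, α₂L₂ = 2.41241×10⁻⁵ → Δ(αL) = 9.2569×10⁻⁶ m/K
ΔT = 1.20×10⁻³ / 9.2569×10⁻⁶ = 129.633 K, so T = 21.1 + 129.633 = 150.733 °C

T = 150.7 °C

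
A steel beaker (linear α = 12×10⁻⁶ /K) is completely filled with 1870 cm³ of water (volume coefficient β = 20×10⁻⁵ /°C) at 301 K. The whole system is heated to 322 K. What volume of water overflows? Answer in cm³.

The beaker also expands: β_container ≈ 3α = 3.6×10⁻⁵ /K
Net overflow = V₀(β_liq − 3α_cont)ΔT
β − 3α = 2.00×10⁻⁴ − 3.6×10⁻⁵ = 1.64×10⁻⁴ /K; ΔT = 21 K
ΔV = 1870 × 1.64×10⁻⁴ × 21 = 6.44 cm³

6.44 cm³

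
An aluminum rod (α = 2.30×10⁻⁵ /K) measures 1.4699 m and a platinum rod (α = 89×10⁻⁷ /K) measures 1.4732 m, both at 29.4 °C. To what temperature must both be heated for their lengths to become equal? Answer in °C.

T = 188.8 °C

L₁(1 + α₁ΔT) = L₂(1 + α₂ΔT) ⇒ ΔT = (L₂ − L₁)/(α₁L₁ − α₂L₂)
L₂ − L₁ = 1.4732 − 1.4699 = 3.30×10⁻³ m
α₁L₁ − α₂L₂ = 2.30×10⁻⁵×1.4699 − 89×10⁻⁷×1.4732 = 2.069622×10⁻⁵ m/K
ΔT = 3.30×10⁻³ / 2.069622×10⁻⁵ = 159.449 K
T = 29.4 + 159.449 = 188.849 °C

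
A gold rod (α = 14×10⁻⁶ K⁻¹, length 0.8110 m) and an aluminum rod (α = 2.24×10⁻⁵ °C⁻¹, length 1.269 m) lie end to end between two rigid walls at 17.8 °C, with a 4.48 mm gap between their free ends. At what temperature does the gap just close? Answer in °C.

α₁L₁ = 1.1354×10⁻⁵ m/K, α₂L₂ = 2.84256×10⁻⁵ m/K → total 3.97796×10⁻⁵ m/K
ΔT = g/(α₁L₁+α₂L₂) = 4.48×10⁻³ / 3.97796×10⁻⁵ = 112.62 K
T = 17.8 + 112.62 = 130.42 °C

T = 130 °C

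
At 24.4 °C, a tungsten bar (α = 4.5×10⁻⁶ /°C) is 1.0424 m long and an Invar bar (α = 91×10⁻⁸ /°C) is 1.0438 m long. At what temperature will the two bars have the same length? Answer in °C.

Equal length when α₁L₁ΔT − α₂L₂ΔT = L₂ − L₁ = 1.40×10⁻³ m
α₁L₁ = 4.6908×10⁻⁶, α₂L₂ = 9.49858×10⁻⁷ → Δ(αL) = 3.740942×10⁻⁶ m/K
ΔT = 1.40×10⁻³ / 3.740942×10⁻⁶ = 374.237 K, so T = 24.4 + 374.237 = 398.637 °C

T = 398.6 °C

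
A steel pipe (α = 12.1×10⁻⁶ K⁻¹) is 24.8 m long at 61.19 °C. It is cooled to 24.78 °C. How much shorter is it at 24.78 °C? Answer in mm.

ΔL = 10.9 mm

|ΔT| = |24.78 − 61.19| = 36.41 K
ΔL = αL₀ΔT = (12.1×10⁻⁶)(24.8)(36.41) = 1.09×10⁻² m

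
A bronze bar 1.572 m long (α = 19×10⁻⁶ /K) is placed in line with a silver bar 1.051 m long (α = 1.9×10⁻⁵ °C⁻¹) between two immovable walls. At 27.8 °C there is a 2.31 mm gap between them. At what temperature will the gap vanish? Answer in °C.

Gap closes when ΔL₁ + ΔL₂ = 2.31 mm = 2.31×10⁻³ m
(α₁L₁ + α₂L₂)ΔT = g
α₁L₁ + α₂L₂ = 19×10⁻⁶×1.572 + 1.9×10⁻⁵×1.051 = 4.9837×10⁻⁵ m/K
ΔT = 2.31×10⁻³ / 4.9837×10⁻⁵ = 46.351 K
T = 27.8 + 46.351 = 74.151 °C

T = 74.2 °C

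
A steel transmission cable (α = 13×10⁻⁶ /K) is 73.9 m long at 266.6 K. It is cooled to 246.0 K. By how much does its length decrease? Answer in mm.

|ΔT| = |246.0 − 266.6| = 20.6 K
ΔL = αL₀ΔT = (13×10⁻⁶)(73.9)(20.6) = 1.98×10⁻² m

ΔL = 19.8 mm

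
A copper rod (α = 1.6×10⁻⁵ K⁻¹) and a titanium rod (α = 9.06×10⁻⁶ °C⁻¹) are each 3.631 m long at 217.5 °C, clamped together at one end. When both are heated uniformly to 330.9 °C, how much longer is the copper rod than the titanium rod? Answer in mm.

ΔT = 113.4 K
copper: ΔL = 1.6×10⁻⁵ × 3.631 m × 113.4 = 6.5881×10⁻³ m = 6.5881 mm
titanium: ΔL = 9.06×10⁻⁶ × 3.631 m × 113.4 = 3.7305×10⁻³ m = 3.7305 mm
difference = 6.5881 − 3.7305 = 2.8576 mm

2.86 mm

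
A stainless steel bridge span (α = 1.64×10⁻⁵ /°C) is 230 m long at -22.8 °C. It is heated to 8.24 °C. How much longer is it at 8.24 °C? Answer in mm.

ΔL = 117 mm

|ΔT| = |8.24 − (-22.8)| = 31.04 K
ΔL = αL₀ΔT = (1.64×10⁻⁵)(230)(31.04) = 1.17×10⁻¹ m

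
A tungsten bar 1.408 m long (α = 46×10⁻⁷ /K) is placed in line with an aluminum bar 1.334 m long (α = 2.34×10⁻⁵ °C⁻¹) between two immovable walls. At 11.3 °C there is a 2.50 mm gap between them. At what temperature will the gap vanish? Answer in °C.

T = 77.6 °C

α₁L₁ = 6.4768×10⁻⁶ m/K, α₂L₂ = 3.12156×10⁻⁵ m/K → total 3.76924×10⁻⁵ m/K
ΔT = g/(α₁L₁+α₂L₂) = 2.50×10⁻³ / 3.76924×10⁻⁵ = 66.326 K
T = 11.3 + 66.326 = 77.626 °C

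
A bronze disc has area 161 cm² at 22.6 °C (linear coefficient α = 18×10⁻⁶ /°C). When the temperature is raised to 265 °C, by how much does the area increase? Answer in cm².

Area coefficient ≈ 2α; |ΔT| = 242.4 K
ΔA = 2αA₀ΔT = 2(18×10⁻⁶)(161)(242.4) = 1.40 cm²

ΔA = 1.40 cm²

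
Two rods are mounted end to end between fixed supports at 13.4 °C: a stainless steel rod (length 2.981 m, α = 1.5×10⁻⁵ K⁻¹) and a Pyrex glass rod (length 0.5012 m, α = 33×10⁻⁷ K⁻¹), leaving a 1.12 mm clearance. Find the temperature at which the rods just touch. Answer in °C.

T = 37.6 °C

α₁L₁ = 4.4715×10⁻⁵ m/K, α₂L₂ = 1.65396×10⁻⁶ m/K → total 4.636896×10⁻⁵ m/K
ΔT = g/(α₁L₁+α₂L₂) = 1.12×10⁻³ / 4.636896×10⁻⁵ = 24.154 K
T = 13.4 + 24.154 = 37.554 °C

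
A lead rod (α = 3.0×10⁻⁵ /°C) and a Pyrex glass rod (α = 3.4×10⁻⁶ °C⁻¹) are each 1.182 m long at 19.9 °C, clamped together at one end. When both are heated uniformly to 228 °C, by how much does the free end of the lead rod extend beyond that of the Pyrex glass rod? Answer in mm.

6.54 mm

ΔT = 208.1 K
lead: ΔL = 3.0×10⁻⁵ × 1.182 m × 208.1 = 7.3792×10⁻³ m = 7.3792 mm
Pyrex glass: ΔL = 3.4×10⁻⁶ × 1.182 m × 208.1 = 8.3631×10⁻⁴ m = 0.83631 mm
difference = 7.3792 − 0.83631 = 6.54289 mm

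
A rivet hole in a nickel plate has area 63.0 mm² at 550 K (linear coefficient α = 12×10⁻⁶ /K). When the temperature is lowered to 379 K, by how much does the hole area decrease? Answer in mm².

ΔA = 0.259 mm²

Area coefficient ≈ 2α; |ΔT| = 171 K
ΔA = 2αA₀ΔT = 2(12×10⁻⁶)(63.0)(171) = 0.259 mm²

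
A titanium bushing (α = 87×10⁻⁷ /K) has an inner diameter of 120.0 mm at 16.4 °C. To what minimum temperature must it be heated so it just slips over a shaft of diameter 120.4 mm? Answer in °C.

T = 400 °C

Required Δd = 120.4 − 120.0 = 0.4 mm
Δd = αd₀ΔT ⇒ ΔT = Δd/(αd₀) = 0.4 / (87×10⁻⁷ × 120.0) = 383.14 K
T_min = 16.4 + 383.14 = 399.54 °C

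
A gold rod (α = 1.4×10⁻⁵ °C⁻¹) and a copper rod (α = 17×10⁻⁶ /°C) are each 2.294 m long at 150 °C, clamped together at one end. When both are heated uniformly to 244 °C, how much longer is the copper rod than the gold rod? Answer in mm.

0.647 mm

ΔT = 94 K
gold: ΔL = 1.4×10⁻⁵ × 2.294 m × 94 = 3.0189×10⁻³ m = 3.0189 mm
copper: ΔL = 17×10⁻⁶ × 2.294 m × 94 = 3.6658×10⁻³ m = 3.6658 mm
difference = 3.6658 − 3.0189 = 0.6469 mm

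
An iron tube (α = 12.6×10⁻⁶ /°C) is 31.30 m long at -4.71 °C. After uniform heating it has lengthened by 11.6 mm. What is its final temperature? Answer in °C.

ΔL = αL₀ΔT ⇒ ΔT = ΔL / (αL₀)
ΔT = 11.6×10⁻³ m / (12.6×10⁻⁶ × 31.30 m) = 29.413 K
T = -4.71 + 29.413 = 24.703 °C

T = 24.7 °C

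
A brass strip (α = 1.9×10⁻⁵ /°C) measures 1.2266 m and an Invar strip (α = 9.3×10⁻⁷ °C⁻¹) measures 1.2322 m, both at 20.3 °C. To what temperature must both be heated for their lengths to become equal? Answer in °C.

T = 273.0 °C

L₁(1 + α₁ΔT) = L₂(1 + α₂ΔT) ⇒ ΔT = (L₂ − L₁)/(α₁L₁ − α₂L₂)
L₂ − L₁ = 1.2322 − 1.2266 = 5.60×10⁻³ m
α₁L₁ − α₂L₂ = 1.9×10⁻⁵×1.2266 − 9.3×10⁻⁷×1.2322 = 2.2159454×10⁻⁵ m/K
ΔT = 5.60×10⁻³ / 2.2159454×10⁻⁵ = 252.714 K
T = 20.3 + 252.714 = 273.014 °C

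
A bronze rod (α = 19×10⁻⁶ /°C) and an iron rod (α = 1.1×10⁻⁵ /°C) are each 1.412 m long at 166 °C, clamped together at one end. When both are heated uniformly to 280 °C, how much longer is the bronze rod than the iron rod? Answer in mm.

1.29 mm

ΔT = 114 K
bronze: ΔL = 19×10⁻⁶ × 1.412 m × 114 = 3.0584×10⁻³ m = 3.0584 mm
iron: ΔL = 1.1×10⁻⁵ × 1.412 m × 114 = 1.7706×10⁻³ m = 1.7706 mm
difference = 3.0584 − 1.7706 = 1.2878 mm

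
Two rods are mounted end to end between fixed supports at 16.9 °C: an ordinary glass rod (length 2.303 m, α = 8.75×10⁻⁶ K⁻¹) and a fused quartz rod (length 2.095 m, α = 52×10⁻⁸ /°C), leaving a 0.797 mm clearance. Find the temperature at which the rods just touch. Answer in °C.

T = 54.4 °C

α₁L₁ = 2.015125×10⁻⁵ m/K, α₂L₂ = 1.0894×10⁻⁶ m/K → total 2.124065×10⁻⁵ m/K
ΔT = g/(α₁L₁+α₂L₂) = 7.97×10⁻⁴ / 2.124065×10⁻⁵ = 37.522 K
T = 16.9 + 37.522 = 54.422 °C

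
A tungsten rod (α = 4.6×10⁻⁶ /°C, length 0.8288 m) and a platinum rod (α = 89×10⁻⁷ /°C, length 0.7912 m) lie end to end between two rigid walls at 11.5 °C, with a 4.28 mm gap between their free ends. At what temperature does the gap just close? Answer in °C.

Gap closes when ΔL₁ + ΔL₂ = 4.28 mm = 4.28×10⁻³ m
(α₁L₁ + α₂L₂)ΔT = g
α₁L₁ + α₂L₂ = 4.6×10⁻⁶×0.8288 + 89×10⁻⁷×0.7912 = 1.085416×10⁻⁵ m/K
ΔT = 4.28×10⁻³ / 1.085416×10⁻⁵ = 394.32 K
T = 11.5 + 394.32 = 405.82 °C

T = 406 °C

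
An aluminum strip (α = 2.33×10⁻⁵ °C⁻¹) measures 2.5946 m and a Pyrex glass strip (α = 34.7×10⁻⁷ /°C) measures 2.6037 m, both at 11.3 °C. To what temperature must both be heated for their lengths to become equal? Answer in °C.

L₁(1 + α₁ΔT) = L₂(1 + α₂ΔT) ⇒ ΔT = (L₂ − L₁)/(α₁L₁ − α₂L₂)
L₂ − L₁ = 2.6037 − 2.5946 = 9.10×10⁻³ m
α₁L₁ − α₂L₂ = 2.33×10⁻⁵×2.5946 − 34.7×10⁻⁷×2.6037 = 5.1419341×10⁻⁵ m/K
ΔT = 9.10×10⁻³ / 5.1419341×10⁻⁵ = 176.976 K
T = 11.3 + 176.976 = 188.276 °C

T = 188.3 °C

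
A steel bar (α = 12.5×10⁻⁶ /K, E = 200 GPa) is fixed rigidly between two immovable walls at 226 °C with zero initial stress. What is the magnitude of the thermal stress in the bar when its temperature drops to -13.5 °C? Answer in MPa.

Fully constrained: the free strain ε = αΔT is blocked, so σ = Eε = EαΔT.
|ΔT| = 239.5 K
σ = 200×10⁹ × 12.5×10⁻⁶ × 239.5 = 5.99×10⁸ Pa

σ = 599 MPa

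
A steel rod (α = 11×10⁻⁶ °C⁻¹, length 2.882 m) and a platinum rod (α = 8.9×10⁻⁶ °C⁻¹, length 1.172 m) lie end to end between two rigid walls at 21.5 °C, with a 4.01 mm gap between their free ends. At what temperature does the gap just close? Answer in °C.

T = 117 °C

Gap closes when ΔL₁ + ΔL₂ = 4.01 mm = 4.01×10⁻³ m
(α₁L₁ + α₂L₂)ΔT = g
α₁L₁ + α₂L₂ = 11×10⁻⁶×2.882 + 8.9×10⁻⁶×1.172 = 4.21328×10⁻⁵ m/K
ΔT = 4.01×10⁻³ / 4.21328×10⁻⁵ = 95.18 K
T = 21.5 + 95.18 = 116.68 °C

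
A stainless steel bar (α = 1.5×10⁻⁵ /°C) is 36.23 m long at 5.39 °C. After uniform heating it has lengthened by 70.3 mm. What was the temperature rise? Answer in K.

ΔT = 129 K

ΔL = αL₀ΔT ⇒ ΔT = ΔL / (αL₀)
ΔT = 70.3×10⁻³ m / (1.5×10⁻⁵ × 36.23 m) = 129.36 K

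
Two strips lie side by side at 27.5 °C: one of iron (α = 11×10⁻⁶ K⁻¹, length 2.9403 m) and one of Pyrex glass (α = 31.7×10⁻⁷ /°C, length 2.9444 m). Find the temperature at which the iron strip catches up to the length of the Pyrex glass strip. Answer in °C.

L₁(1 + α₁ΔT) = L₂(1 + α₂ΔT) ⇒ ΔT = (L₂ − L₁)/(α₁L₁ − α₂L₂)
L₂ − L₁ = 2.9444 − 2.9403 = 4.10×10⁻³ m
α₁L₁ − α₂L₂ = 11×10⁻⁶×2.9403 − 31.7×10⁻⁷×2.9444 = 2.3009552×10⁻⁵ m/K
ΔT = 4.10×10⁻³ / 2.3009552×10⁻⁵ = 178.187 K
T = 27.5 + 178.187 = 205.687 °C

T = 205.7 °C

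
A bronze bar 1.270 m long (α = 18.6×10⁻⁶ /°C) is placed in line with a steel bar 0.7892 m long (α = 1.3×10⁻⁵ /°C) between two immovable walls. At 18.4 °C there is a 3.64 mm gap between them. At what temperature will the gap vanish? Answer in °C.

T = 126 °C

α₁L₁ = 2.3622×10⁻⁵ m/K, α₂L₂ = 1.02596×10⁻⁵ m/K → total 3.38816×10⁻⁵ m/K
ΔT = g/(α₁L₁+α₂L₂) = 3.64×10⁻³ / 3.38816×10⁻⁵ = 107.43 K
T = 18.4 + 107.43 = 125.83 °C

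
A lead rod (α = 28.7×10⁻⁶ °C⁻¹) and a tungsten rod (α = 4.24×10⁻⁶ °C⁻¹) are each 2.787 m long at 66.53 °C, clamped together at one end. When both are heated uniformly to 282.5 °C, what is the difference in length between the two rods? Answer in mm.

ΔT = 215.97 K
lead: ΔL = 28.7×10⁻⁶ × 2.787 m × 215.97 = 1.7275×10⁻² m = 17.275 mm
tungsten: ΔL = 4.24×10⁻⁶ × 2.787 m × 215.97 = 2.5521×10⁻³ m = 2.5521 mm
difference = 17.275 − 2.5521 = 14.7229 mm

14.7 mm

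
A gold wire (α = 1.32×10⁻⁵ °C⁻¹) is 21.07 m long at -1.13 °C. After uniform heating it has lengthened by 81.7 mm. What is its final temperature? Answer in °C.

T = 293 °C

ΔL = αL₀ΔT ⇒ ΔT = ΔL / (αL₀)
ΔT = 81.7×10⁻³ m / (1.32×10⁻⁵ × 21.07 m) = 293.75 K
T = -1.13 + 293.75 = 292.62 °C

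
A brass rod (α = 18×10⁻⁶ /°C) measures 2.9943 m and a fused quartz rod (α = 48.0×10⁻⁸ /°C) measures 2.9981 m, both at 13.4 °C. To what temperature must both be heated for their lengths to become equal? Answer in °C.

Equal length when α₁L₁ΔT − α₂L₂ΔT = L₂ − L₁ = 3.80×10⁻³ m
α₁L₁ = 5.38974×10⁻⁵, α₂L₂ = 1.439088×10⁻⁶ → Δ(αL) = 5.2458312×10⁻⁵ m/K
ΔT = 3.80×10⁻³ / 5.2458312×10⁻⁵ = 72.4385 K, so T = 13.4 + 72.4385 = 85.8385 °C

T = 85.84 °C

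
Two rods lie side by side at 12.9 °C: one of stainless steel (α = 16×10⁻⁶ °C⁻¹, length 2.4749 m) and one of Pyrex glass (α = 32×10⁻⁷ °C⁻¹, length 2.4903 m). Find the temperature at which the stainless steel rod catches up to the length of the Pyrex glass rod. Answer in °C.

T = 499.8 °C

Equal length when α₁L₁ΔT − α₂L₂ΔT = L₂ − L₁ = 1.54×10⁻² m
α₁L₁ = 3.95984×10⁻⁵, α₂L₂ = 7.96896×10⁻⁶ → Δ(αL) = 3.162944×10⁻⁵ m/K
ΔT = 1.54×10⁻² / 3.162944×10⁻⁵ = 486.888 K, so T = 12.9 + 486.888 = 499.788 °C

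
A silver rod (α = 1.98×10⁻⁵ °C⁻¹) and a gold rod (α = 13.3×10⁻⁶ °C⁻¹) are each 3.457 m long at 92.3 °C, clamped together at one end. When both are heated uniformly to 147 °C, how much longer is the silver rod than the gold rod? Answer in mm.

1.23 mm

ΔT = 54.7 K
silver: ΔL = 1.98×10⁻⁵ × 3.457 m × 54.7 = 3.7441×10⁻³ m = 3.7441 mm
gold: ΔL = 13.3×10⁻⁶ × 3.457 m × 54.7 = 2.5150×10⁻³ m = 2.5150 mm
difference = 3.7441 − 2.5150 = 1.2291 mm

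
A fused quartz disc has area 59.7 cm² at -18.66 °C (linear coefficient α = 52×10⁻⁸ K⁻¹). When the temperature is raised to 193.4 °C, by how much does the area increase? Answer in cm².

Area coefficient ≈ 2α; |ΔT| = 212.06 K
ΔA = 2αA₀ΔT = 2(52×10⁻⁸)(59.7)(212.06) = 0.0132 cm²

ΔA = 0.0132 cm²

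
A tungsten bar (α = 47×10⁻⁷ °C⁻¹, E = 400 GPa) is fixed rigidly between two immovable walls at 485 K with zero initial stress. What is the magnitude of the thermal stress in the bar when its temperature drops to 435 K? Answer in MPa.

σ = 94.0 MPa

Fully constrained: the free strain ε = αΔT is blocked, so σ = Eε = EαΔT.
|ΔT| = 50 K
σ = 400×10⁹ × 47×10⁻⁷ × 50 = 9.40×10⁷ Pa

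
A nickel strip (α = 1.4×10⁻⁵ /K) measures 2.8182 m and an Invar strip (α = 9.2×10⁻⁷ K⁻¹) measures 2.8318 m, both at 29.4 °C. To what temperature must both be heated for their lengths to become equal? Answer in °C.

L₁(1 + α₁ΔT) = L₂(1 + α₂ΔT) ⇒ ΔT = (L₂ − L₁)/(α₁L₁ − α₂L₂)
L₂ − L₁ = 2.8318 − 2.8182 = 1.36×10⁻² m
α₁L₁ − α₂L₂ = 1.4×10⁻⁵×2.8182 − 9.2×10⁻⁷×2.8318 = 3.6849544×10⁻⁵ m/K
ΔT = 1.36×10⁻² / 3.6849544×10⁻⁵ = 369.068 K
T = 29.4 + 369.068 = 398.468 °C

T = 398.5 °C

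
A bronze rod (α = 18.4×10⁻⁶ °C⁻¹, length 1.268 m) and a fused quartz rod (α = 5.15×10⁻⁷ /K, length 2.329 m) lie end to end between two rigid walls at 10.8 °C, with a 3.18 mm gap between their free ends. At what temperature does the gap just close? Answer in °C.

Gap closes when ΔL₁ + ΔL₂ = 3.18 mm = 3.18×10⁻³ m
(α₁L₁ + α₂L₂)ΔT = g
α₁L₁ + α₂L₂ = 18.4×10⁻⁶×1.268 + 5.15×10⁻⁷×2.329 = 2.4530635×10⁻⁵ m/K
ΔT = 3.18×10⁻³ / 2.4530635×10⁻⁵ = 129.63 K
T = 10.8 + 129.63 = 140.43 °C

T = 140 °C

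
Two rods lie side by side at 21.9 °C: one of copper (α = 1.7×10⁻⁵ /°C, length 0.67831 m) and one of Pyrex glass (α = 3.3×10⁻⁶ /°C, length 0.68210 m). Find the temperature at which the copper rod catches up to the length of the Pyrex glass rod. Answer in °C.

T = 430.3 °C

Equal length when α₁L₁ΔT − α₂L₂ΔT = L₂ − L₁ = 3.79×10⁻³ m
α₁L₁ = 1.153127×10⁻⁵, α₂L₂ = 2.25093×10⁻⁶ → Δ(αL) = 9.28034×10⁻⁶ m/K
ΔT = 3.79×10⁻³ / 9.28034×10⁻⁶ = 408.390 K, so T = 21.9 + 408.390 = 430.290 °C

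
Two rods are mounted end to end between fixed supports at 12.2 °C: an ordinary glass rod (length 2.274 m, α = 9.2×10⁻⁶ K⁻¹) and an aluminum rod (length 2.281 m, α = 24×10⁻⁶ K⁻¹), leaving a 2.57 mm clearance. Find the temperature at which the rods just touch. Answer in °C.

T = 46.2 °C

α₁L₁ = 2.09208×10⁻⁵ m/K, α₂L₂ = 5.4744×10⁻⁵ m/K → total 7.56648×10⁻⁵ m/K
ΔT = g/(α₁L₁+α₂L₂) = 2.57×10⁻³ / 7.56648×10⁻⁵ = 33.966 K
T = 12.2 + 33.966 = 46.166 °C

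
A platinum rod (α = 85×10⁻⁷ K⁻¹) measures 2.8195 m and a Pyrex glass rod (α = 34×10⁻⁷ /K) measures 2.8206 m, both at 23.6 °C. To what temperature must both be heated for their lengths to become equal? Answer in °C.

Equal length when α₁L₁ΔT − α₂L₂ΔT = L₂ − L₁ = 1.10×10⁻³ m
α₁L₁ = 2.396575×10⁻⁵, α₂L₂ = 9.59004×10⁻⁶ → Δ(αL) = 1.437571×10⁻⁵ m/K
ΔT = 1.10×10⁻³ / 1.437571×10⁻⁵ = 76.518 K, so T = 23.6 + 76.518 = 100.118 °C

T = 100.1 °C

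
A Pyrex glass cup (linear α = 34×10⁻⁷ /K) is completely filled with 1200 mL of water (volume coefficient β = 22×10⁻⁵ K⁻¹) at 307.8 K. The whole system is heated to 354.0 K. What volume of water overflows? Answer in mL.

11.6 mL

The cup also expands: β_container ≈ 3α = 1.02×10⁻⁵ /K
Net overflow = V₀(β_liq − 3α_cont)ΔT
β − 3α = 2.20×10⁻⁴ − 1.02×10⁻⁵ = 2.098×10⁻⁴ /K; ΔT = 46.2 K
ΔV = 1200 × 2.098×10⁻⁴ × 46.2 = 11.6 mL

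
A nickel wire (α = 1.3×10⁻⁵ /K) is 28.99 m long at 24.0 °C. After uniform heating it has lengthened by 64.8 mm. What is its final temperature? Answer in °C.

ΔL = αL₀ΔT ⇒ ΔT = ΔL / (αL₀)
ΔT = 64.8×10⁻³ m / (1.3×10⁻⁵ × 28.99 m) = 171.94 K
T = 24.0 + 171.94 = 195.94 °C

T = 196 °C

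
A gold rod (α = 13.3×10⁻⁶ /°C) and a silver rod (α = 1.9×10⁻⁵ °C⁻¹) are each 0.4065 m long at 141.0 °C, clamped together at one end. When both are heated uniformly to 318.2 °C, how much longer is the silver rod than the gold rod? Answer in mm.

ΔT = 177.2 K
gold: ΔL = 13.3×10⁻⁶ × 0.4065 m × 177.2 = 9.5802×10⁻⁴ m = 0.95802 mm
silver: ΔL = 1.9×10⁻⁵ × 0.4065 m × 177.2 = 1.3686×10⁻³ m = 1.3686 mm
difference = 1.3686 − 0.95802 = 0.41058 mm

0.411 mm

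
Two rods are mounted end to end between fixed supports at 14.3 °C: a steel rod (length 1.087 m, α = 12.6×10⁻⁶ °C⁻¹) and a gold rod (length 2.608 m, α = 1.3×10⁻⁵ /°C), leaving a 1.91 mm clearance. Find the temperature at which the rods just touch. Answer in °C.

T = 54.4 °C

α₁L₁ = 1.36962×10⁻⁵ m/K, α₂L₂ = 3.3904×10⁻⁵ m/K → total 4.76002×10⁻⁵ m/K
ΔT = g/(α₁L₁+α₂L₂) = 1.91×10⁻³ / 4.76002×10⁻⁵ = 40.126 K
T = 14.3 + 40.126 = 54.426 °C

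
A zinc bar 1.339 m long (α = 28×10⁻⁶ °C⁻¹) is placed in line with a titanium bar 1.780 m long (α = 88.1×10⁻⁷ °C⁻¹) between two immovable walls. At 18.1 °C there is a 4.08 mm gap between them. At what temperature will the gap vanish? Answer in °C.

T = 94.8 °C

Gap closes when ΔL₁ + ΔL₂ = 4.08 mm = 4.08×10⁻³ m
(α₁L₁ + α₂L₂)ΔT = g
α₁L₁ + α₂L₂ = 28×10⁻⁶×1.339 + 88.1×10⁻⁷×1.780 = 5.31738×10⁻⁵ m/K
ΔT = 4.08×10⁻³ / 5.31738×10⁻⁵ = 76.730 K
T = 18.1 + 76.730 = 94.830 °C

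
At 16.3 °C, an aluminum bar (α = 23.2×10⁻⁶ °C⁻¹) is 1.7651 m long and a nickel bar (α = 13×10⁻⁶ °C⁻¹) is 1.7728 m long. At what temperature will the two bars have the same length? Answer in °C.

L₁(1 + α₁ΔT) = L₂(1 + α₂ΔT) ⇒ ΔT = (L₂ − L₁)/(α₁L₁ − α₂L₂)
L₂ − L₁ = 1.7728 − 1.7651 = 7.70×10⁻³ m
α₁L₁ − α₂L₂ = 23.2×10⁻⁶×1.7651 − 13×10⁻⁶×1.7728 = 1.790392×10⁻⁵ m/K
ΔT = 7.70×10⁻³ / 1.790392×10⁻⁵ = 430.073 K
T = 16.3 + 430.073 = 446.373 °C

T = 446.4 °C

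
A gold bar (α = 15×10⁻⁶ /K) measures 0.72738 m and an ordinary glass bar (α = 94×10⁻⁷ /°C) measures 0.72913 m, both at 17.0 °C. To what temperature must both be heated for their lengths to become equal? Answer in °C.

T = 448.4 °C

Equal length when α₁L₁ΔT − α₂L₂ΔT = L₂ − L₁ = 1.75×10⁻³ m
α₁L₁ = 1.09107×10⁻⁵, α₂L₂ = 6.853822×10⁻⁶ → Δ(αL) = 4.056878×10⁻⁶ m/K
ΔT = 1.75×10⁻³ / 4.056878×10⁻⁶ = 431.366 K, so T = 17.0 + 431.366 = 448.366 °C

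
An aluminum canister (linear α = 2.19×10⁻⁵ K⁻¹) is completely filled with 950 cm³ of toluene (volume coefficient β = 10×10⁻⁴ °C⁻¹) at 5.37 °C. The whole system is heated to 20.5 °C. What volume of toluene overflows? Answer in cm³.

13.4 cm³

The canister also expands: β_container ≈ 3α = 6.57×10⁻⁵ /K
Net overflow = V₀(β_liq − 3α_cont)ΔT
β − 3α = 1.00×10⁻³ − 6.57×10⁻⁵ = 9.343×10⁻⁴ /K; ΔT = 15.13 K
ΔV = 950 × 9.343×10⁻⁴ × 15.13 = 13.4 cm³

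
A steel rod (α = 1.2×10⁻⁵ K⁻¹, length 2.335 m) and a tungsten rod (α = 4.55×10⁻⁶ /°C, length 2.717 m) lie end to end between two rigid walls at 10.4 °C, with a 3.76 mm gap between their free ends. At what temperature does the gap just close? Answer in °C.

T = 104 °C

Gap closes when ΔL₁ + ΔL₂ = 3.76 mm = 3.76×10⁻³ m
(α₁L₁ + α₂L₂)ΔT = g
α₁L₁ + α₂L₂ = 1.2×10⁻⁵×2.335 + 4.55×10⁻⁶×2.717 = 4.038235×10⁻⁵ m/K
ΔT = 3.76×10⁻³ / 4.038235×10⁻⁵ = 93.11 K
T = 10.4 + 93.11 = 103.51 °C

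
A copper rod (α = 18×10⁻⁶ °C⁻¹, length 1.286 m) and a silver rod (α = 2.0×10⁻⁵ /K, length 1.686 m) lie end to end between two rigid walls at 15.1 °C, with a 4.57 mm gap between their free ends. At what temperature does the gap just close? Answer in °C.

T = 95.5 °C

Gap closes when ΔL₁ + ΔL₂ = 4.57 mm = 4.57×10⁻³ m
(α₁L₁ + α₂L₂)ΔT = g
α₁L₁ + α₂L₂ = 18×10⁻⁶×1.286 + 2.0×10⁻⁵×1.686 = 5.6868×10⁻⁵ m/K
ΔT = 4.57×10⁻³ / 5.6868×10⁻⁵ = 80.362 K
T = 15.1 + 80.362 = 95.462 °C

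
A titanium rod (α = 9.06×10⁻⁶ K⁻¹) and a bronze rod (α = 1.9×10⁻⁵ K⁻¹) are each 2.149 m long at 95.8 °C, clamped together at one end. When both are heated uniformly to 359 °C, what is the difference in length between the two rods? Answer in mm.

ΔT = 263.2 K
titanium: ΔL = 9.06×10⁻⁶ × 2.149 m × 263.2 = 5.1245×10⁻³ m = 5.1245 mm
bronze: ΔL = 1.9×10⁻⁵ × 2.149 m × 263.2 = 1.0747×10⁻² m = 10.747 mm
difference = 10.747 − 5.1245 = 5.6225 mm

5.62 mm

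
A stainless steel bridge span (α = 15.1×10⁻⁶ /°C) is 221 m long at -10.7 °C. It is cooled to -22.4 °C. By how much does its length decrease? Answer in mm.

|ΔT| = |-22.4 − (-10.7)| = 11.7 K
ΔL = αL₀ΔT = (15.1×10⁻⁶)(221)(11.7) = 3.90×10⁻² m

ΔL = 39.0 mm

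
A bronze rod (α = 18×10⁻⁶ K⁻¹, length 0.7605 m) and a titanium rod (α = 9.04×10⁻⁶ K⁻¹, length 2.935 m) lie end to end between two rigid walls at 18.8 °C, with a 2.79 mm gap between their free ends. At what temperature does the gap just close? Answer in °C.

Gap closes when ΔL₁ + ΔL₂ = 2.79 mm = 2.79×10⁻³ m
(α₁L₁ + α₂L₂)ΔT = g
α₁L₁ + α₂L₂ = 18×10⁻⁶×0.7605 + 9.04×10⁻⁶×2.935 = 4.02214×10⁻⁵ m/K
ΔT = 2.79×10⁻³ / 4.02214×10⁻⁵ = 69.366 K
T = 18.8 + 69.366 = 88.166 °C

T = 88.2 °C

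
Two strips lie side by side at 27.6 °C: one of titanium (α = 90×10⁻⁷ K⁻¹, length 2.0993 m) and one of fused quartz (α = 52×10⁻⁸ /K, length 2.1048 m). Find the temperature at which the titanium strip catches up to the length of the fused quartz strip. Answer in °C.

T = 336.6 °C

Equal length when α₁L₁ΔT − α₂L₂ΔT = L₂ − L₁ = 5.50×10⁻³ m
α₁L₁ = 1.88937×10⁻⁵, α₂L₂ = 1.094496×10⁻⁶ → Δ(αL) = 1.7799204×10⁻⁵ m/K
ΔT = 5.50×10⁻³ / 1.7799204×10⁻⁵ = 309.003 K, so T = 27.6 + 309.003 = 336.603 °C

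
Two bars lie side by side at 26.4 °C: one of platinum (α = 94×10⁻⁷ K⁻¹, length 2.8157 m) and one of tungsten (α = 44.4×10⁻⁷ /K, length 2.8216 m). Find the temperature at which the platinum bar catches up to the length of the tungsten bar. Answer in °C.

L₁(1 + α₁ΔT) = L₂(1 + α₂ΔT) ⇒ ΔT = (L₂ − L₁)/(α₁L₁ − α₂L₂)
L₂ − L₁ = 2.8216 − 2.8157 = 5.90×10⁻³ m
α₁L₁ − α₂L₂ = 94×10⁻⁷×2.8157 − 44.4×10⁻⁷×2.8216 = 1.3939676×10⁻⁵ m/K
ΔT = 5.90×10⁻³ / 1.3939676×10⁻⁵ = 423.252 K
T = 26.4 + 423.252 = 449.652 °C

T = 449.7 °C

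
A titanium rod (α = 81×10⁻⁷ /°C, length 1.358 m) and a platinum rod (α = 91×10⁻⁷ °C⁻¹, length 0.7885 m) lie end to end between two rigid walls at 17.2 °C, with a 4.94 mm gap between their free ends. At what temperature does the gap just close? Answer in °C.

Gap closes when ΔL₁ + ΔL₂ = 4.94 mm = 4.94×10⁻³ m
(α₁L₁ + α₂L₂)ΔT = g
α₁L₁ + α₂L₂ = 81×10⁻⁷×1.358 + 91×10⁻⁷×0.7885 = 1.817515×10⁻⁵ m/K
ΔT = 4.94×10⁻³ / 1.817515×10⁻⁵ = 271.80 K
T = 17.2 + 271.80 = 289.00 °C

T = 289 °C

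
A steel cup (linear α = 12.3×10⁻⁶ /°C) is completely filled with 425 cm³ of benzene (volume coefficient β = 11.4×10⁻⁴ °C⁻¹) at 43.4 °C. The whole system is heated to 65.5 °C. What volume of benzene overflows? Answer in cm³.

10.4 cm³

The cup also expands: β_container ≈ 3α = 3.69×10⁻⁵ /K
Net overflow = V₀(β_liq − 3α_cont)ΔT
β − 3α = 1.14×10⁻³ − 3.69×10⁻⁵ = 1.1031×10⁻³ /K; ΔT = 22.1 K
ΔV = 425 × 1.1031×10⁻³ × 22.1 = 10.4 cm³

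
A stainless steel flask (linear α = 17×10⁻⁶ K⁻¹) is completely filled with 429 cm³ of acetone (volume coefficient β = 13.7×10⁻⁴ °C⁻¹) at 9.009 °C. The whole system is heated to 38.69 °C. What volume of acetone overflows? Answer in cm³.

16.8 cm³

The flask also expands: β_container ≈ 3α = 5.1×10⁻⁵ /K
Net overflow = V₀(β_liq − 3α_cont)ΔT
β − 3α = 1.37×10⁻³ − 5.1×10⁻⁵ = 1.319×10⁻³ /K; ΔT = 29.681 K
ΔV = 429 × 1.319×10⁻³ × 29.681 = 16.8 cm³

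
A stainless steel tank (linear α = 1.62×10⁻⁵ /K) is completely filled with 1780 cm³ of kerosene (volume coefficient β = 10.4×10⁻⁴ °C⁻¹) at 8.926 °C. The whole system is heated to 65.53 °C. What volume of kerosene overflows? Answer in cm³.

99.9 cm³

The tank also expands: β_container ≈ 3α = 4.86×10⁻⁵ /K
Net overflow = V₀(β_liq − 3α_cont)ΔT
β − 3α = 1.04×10⁻³ − 4.86×10⁻⁵ = 9.914×10⁻⁴ /K; ΔT = 56.604 K
ΔV = 1780 × 9.914×10⁻⁴ × 56.604 = 99.9 cm³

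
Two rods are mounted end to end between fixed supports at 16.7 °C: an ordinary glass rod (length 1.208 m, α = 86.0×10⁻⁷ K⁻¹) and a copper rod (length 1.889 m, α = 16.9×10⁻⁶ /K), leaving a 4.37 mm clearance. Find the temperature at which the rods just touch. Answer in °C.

α₁L₁ = 1.03888×10⁻⁵ m/K, α₂L₂ = 3.19241×10⁻⁵ m/K → total 4.23129×10⁻⁵ m/K
ΔT = g/(α₁L₁+α₂L₂) = 4.37×10⁻³ / 4.23129×10⁻⁵ = 103.28 K
T = 16.7 + 103.28 = 119.98 °C

T = 120 °C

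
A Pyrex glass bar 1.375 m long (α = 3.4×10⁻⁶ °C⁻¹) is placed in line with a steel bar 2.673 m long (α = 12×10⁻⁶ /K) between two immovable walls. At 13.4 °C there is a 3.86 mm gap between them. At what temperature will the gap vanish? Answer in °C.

α₁L₁ = 4.675×10⁻⁶ m/K, α₂L₂ = 3.2076×10⁻⁵ m/K → total 3.6751×10⁻⁵ m/K
ΔT = g/(α₁L₁+α₂L₂) = 3.86×10⁻³ / 3.6751×10⁻⁵ = 105.03 K
T = 13.4 + 105.03 = 118.43 °C

T = 118 °C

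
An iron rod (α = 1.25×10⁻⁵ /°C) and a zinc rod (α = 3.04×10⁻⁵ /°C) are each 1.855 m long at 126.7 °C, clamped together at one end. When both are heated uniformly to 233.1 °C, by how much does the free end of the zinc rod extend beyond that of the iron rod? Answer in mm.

3.53 mm

ΔT = 106.4 K
iron: ΔL = 1.25×10⁻⁵ × 1.855 m × 106.4 = 2.4672×10⁻³ m = 2.4672 mm
zinc: ΔL = 3.04×10⁻⁵ × 1.855 m × 106.4 = 6.0001×10⁻³ m = 6.0001 mm
difference = 6.0001 − 2.4672 = 3.5329 mm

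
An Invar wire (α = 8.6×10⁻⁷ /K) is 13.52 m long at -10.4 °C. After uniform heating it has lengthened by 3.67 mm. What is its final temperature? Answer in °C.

ΔL = αL₀ΔT ⇒ ΔT = ΔL / (αL₀)
ΔT = 3.67×10⁻³ m / (8.6×10⁻⁷ × 13.52 m) = 315.64 K
T = -10.4 + 315.64 = 305.24 °C

T = 305 °C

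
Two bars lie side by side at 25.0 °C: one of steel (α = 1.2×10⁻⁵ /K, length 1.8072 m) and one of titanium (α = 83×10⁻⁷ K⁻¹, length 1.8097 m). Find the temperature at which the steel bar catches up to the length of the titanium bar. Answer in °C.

Equal length when α₁L₁ΔT − α₂L₂ΔT = L₂ − L₁ = 2.50×10⁻³ m
α₁L₁ = 2.16864×10⁻⁵, α₂L₂ = 1.502051×10⁻⁵ → Δ(αL) = 6.66589×10⁻⁶ m/K
ΔT = 2.50×10⁻³ / 6.66589×10⁻⁶ = 375.044 K, so T = 25.0 + 375.044 = 400.044 °C

T = 400.0 °C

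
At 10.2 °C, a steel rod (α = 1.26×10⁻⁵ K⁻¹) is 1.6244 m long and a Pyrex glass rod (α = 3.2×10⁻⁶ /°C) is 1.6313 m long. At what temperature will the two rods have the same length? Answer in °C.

L₁(1 + α₁ΔT) = L₂(1 + α₂ΔT) ⇒ ΔT = (L₂ − L₁)/(α₁L₁ − α₂L₂)
L₂ − L₁ = 1.6313 − 1.6244 = 6.90×10⁻³ m
α₁L₁ − α₂L₂ = 1.26×10⁻⁵×1.6244 − 3.2×10⁻⁶×1.6313 = 1.524728×10⁻⁵ m/K
ΔT = 6.90×10⁻³ / 1.524728×10⁻⁵ = 452.540 K
T = 10.2 + 452.540 = 462.740 °C

T = 462.7 °C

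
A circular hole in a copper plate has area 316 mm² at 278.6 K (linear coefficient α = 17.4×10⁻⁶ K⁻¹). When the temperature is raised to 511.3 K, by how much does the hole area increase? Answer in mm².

ΔA = 2.56 mm²

Area coefficient ≈ 2α; |ΔT| = 232.7 K
ΔA = 2αA₀ΔT = 2(17.4×10⁻⁶)(316)(232.7) = 2.56 mm²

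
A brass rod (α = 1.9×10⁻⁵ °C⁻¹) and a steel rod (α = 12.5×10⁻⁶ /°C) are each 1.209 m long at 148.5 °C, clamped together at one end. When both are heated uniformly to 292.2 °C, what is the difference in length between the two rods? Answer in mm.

ΔT = 143.7 K
brass: ΔL = 1.9×10⁻⁵ × 1.209 m × 143.7 = 3.3009×10⁻³ m = 3.3009 mm
steel: ΔL = 12.5×10⁻⁶ × 1.209 m × 143.7 = 2.1717×10⁻³ m = 2.1717 mm
difference = 3.3009 − 2.1717 = 1.1292 mm

1.13 mm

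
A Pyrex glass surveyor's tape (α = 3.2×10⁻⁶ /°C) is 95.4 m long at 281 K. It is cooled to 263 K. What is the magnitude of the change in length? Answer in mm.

|ΔT| = |263 − 281| = 18 K
ΔL = αL₀ΔT = (3.2×10⁻⁶)(95.4)(18) = 5.50×10⁻³ m

ΔL = 5.50 mm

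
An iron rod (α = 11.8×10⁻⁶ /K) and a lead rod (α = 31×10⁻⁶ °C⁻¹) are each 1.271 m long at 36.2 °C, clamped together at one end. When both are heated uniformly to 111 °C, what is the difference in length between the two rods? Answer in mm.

1.83 mm

ΔT = 74.8 K
iron: ΔL = 11.8×10⁻⁶ × 1.271 m × 74.8 = 1.1218×10⁻³ m = 1.1218 mm
lead: ΔL = 31×10⁻⁶ × 1.271 m × 74.8 = 2.9472×10⁻³ m = 2.9472 mm
difference = 2.9472 − 1.1218 = 1.8254 mm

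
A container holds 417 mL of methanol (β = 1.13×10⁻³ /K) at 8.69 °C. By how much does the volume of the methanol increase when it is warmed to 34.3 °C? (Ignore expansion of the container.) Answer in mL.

ΔV = 12.1 mL

|ΔT| = |34.3 − 8.69| = 25.61 K
ΔV = βV₀ΔT = (1.13×10⁻³)(417)(25.61) = 12.1 mL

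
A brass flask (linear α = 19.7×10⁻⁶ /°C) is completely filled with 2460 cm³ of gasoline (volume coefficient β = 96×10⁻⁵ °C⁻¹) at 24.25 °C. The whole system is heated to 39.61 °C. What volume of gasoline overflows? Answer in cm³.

The flask also expands: β_container ≈ 3α = 5.91×10⁻⁵ /K
Net overflow = V₀(β_liq − 3α_cont)ΔT
β − 3α = 9.60×10⁻⁴ − 5.91×10⁻⁵ = 9.009×10⁻⁴ /K; ΔT = 15.36 K
ΔV = 2460 × 9.009×10⁻⁴ × 15.36 = 34.0 cm³

34.0 cm³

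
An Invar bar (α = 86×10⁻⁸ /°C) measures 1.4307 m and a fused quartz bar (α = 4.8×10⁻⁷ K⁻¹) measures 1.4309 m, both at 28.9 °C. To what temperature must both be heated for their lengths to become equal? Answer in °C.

Equal length when α₁L₁ΔT − α₂L₂ΔT = L₂ − L₁ = 2.00×10⁻⁴ m
α₁L₁ = 1.230402×10⁻⁶, α₂L₂ = 6.86832×10⁻⁷ → Δ(αL) = 5.4357×10⁻⁷ m/K
ΔT = 2.00×10⁻⁴ / 5.4357×10⁻⁷ = 367.938 K, so T = 28.9 + 367.938 = 396.838 °C

T = 396.8 °C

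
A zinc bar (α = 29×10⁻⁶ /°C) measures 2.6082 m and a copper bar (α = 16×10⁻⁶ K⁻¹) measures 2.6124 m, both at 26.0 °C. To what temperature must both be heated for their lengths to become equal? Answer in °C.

T = 150.1 °C

Equal length when α₁L₁ΔT − α₂L₂ΔT = L₂ − L₁ = 4.20×10⁻³ m
α₁L₁ = 7.56378×10⁻⁵, α₂L₂ = 4.17984×10⁻⁵ → Δ(αL) = 3.38394×10⁻⁵ m/K
ΔT = 4.20×10⁻³ / 3.38394×10⁻⁵ = 124.116 K, so T = 26.0 + 124.116 = 150.116 °C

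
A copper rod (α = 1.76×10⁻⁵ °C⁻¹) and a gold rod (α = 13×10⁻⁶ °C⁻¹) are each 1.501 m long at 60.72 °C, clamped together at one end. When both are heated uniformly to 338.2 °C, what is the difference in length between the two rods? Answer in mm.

ΔT = 277.48 K
copper: ΔL = 1.76×10⁻⁵ × 1.501 m × 277.48 = 7.3304×10⁻³ m = 7.3304 mm
gold: ΔL = 13×10⁻⁶ × 1.501 m × 277.48 = 5.4145×10⁻³ m = 5.4145 mm
difference = 7.3304 − 5.4145 = 1.9159 mm

1.92 mm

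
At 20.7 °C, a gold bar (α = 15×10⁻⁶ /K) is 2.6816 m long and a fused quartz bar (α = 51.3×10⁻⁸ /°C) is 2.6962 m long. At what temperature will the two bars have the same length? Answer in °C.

L₁(1 + α₁ΔT) = L₂(1 + α₂ΔT) ⇒ ΔT = (L₂ − L₁)/(α₁L₁ − α₂L₂)
L₂ − L₁ = 2.6962 − 2.6816 = 1.46×10⁻² m
α₁L₁ − α₂L₂ = 15×10⁻⁶×2.6816 − 51.3×10⁻⁸×2.6962 = 3.88408494×10⁻⁵ m/K
ΔT = 1.46×10⁻² / 3.88408494×10⁻⁵ = 375.893 K
T = 20.7 + 375.893 = 396.593 °C

T = 396.6 °C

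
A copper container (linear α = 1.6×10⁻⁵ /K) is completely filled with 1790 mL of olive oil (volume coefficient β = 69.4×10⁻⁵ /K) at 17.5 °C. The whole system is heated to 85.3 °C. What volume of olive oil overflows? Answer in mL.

The container also expands: β_container ≈ 3α = 4.8×10⁻⁵ /K
Net overflow = V₀(β_liq − 3α_cont)ΔT
β − 3α = 6.94×10⁻⁴ − 4.8×10⁻⁵ = 6.46×10⁻⁴ /K; ΔT = 67.8 K
ΔV = 1790 × 6.46×10⁻⁴ × 67.8 = 78.4 mL

78.4 mL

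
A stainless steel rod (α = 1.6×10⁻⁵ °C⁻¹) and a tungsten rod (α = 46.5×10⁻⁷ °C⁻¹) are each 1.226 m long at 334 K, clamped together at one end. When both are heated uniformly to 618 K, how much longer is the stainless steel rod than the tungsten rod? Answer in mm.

3.95 mm

ΔT = 284 K
stainless steel: ΔL = 1.6×10⁻⁵ × 1.226 m × 284 = 5.5709×10⁻³ m = 5.5709 mm
tungsten: ΔL = 46.5×10⁻⁷ × 1.226 m × 284 = 1.6191×10⁻³ m = 1.6191 mm
difference = 5.5709 − 1.6191 = 3.9518 mm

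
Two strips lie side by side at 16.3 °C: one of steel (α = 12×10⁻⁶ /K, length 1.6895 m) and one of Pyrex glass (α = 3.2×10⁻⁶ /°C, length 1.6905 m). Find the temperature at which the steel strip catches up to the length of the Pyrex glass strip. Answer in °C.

T = 83.57 °C

Equal length when α₁L₁ΔT − α₂L₂ΔT = L₂ − L₁ = 1.00×10⁻³ m
α₁L₁ = 2.0274×10⁻⁵, α₂L₂ = 5.4096×10⁻⁶ → Δ(αL) = 1.48644×10⁻⁵ m/K
ΔT = 1.00×10⁻³ / 1.48644×10⁻⁵ = 67.2748 K, so T = 16.3 + 67.2748 = 83.5748 °C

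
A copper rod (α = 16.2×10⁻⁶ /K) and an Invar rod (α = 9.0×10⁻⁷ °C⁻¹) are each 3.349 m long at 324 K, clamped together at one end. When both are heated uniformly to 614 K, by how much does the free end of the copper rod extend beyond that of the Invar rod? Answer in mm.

14.9 mm

ΔT = 290 K
copper: ΔL = 16.2×10⁻⁶ × 3.349 m × 290 = 1.5734×10⁻² m = 15.734 mm
Invar: ΔL = 9.0×10⁻⁷ × 3.349 m × 290 = 8.7409×10⁻⁴ m = 0.87409 mm
difference = 15.734 − 0.87409 = 14.85991 mm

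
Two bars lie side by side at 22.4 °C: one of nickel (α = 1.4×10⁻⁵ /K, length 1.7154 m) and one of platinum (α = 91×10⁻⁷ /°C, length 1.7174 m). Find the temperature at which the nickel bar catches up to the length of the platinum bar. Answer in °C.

T = 260.9 °C

L₁(1 + α₁ΔT) = L₂(1 + α₂ΔT) ⇒ ΔT = (L₂ − L₁)/(α₁L₁ − α₂L₂)
L₂ − L₁ = 1.7174 − 1.7154 = 2.00×10⁻³ m
α₁L₁ − α₂L₂ = 1.4×10⁻⁵×1.7154 − 91×10⁻⁷×1.7174 = 8.38726×10⁻⁶ m/K
ΔT = 2.00×10⁻³ / 8.38726×10⁻⁶ = 238.457 K
T = 22.4 + 238.457 = 260.857 °C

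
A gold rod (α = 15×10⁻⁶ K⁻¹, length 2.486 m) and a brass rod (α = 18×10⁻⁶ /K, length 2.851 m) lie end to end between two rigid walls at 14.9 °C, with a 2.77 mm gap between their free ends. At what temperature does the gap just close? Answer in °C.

T = 46.2 °C

Gap closes when ΔL₁ + ΔL₂ = 2.77 mm = 2.77×10⁻³ m
(α₁L₁ + α₂L₂)ΔT = g
α₁L₁ + α₂L₂ = 15×10⁻⁶×2.486 + 18×10⁻⁶×2.851 = 8.8608×10⁻⁵ m/K
ΔT = 2.77×10⁻³ / 8.8608×10⁻⁵ = 31.261 K
T = 14.9 + 31.261 = 46.161 °C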